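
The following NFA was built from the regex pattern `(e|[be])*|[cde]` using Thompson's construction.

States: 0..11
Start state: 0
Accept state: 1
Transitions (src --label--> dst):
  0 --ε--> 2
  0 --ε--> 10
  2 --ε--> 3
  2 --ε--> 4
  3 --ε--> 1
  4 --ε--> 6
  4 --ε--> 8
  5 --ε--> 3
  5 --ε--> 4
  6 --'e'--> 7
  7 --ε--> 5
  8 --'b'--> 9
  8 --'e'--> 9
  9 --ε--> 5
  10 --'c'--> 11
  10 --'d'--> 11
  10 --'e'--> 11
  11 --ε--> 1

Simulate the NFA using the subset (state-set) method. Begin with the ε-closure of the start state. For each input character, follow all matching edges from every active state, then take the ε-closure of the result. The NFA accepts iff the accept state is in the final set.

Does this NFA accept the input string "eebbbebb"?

S₀ = ε-closure({0}) = {0,1,2,3,4,6,8,10}
'e' @ 1: {1,3,4,5,6,7,8,9,11}  (accept∈set)
'e' @ 2: {1,3,4,5,6,7,8,9}  (accept∈set)
'b' @ 3: {1,3,4,5,6,8,9}  (accept∈set)
'b' @ 4: {1,3,4,5,6,8,9}  (accept∈set)
'b' @ 5: {1,3,4,5,6,8,9}  (accept∈set)
'e' @ 6: {1,3,4,5,6,7,8,9}  (accept∈set)
'b' @ 7: {1,3,4,5,6,8,9}  (accept∈set)
'b' @ 8: {1,3,4,5,6,8,9}  (accept∈set)
final: {1,3,4,5,6,8,9}; accept 1 in set

Answer: ACCEPT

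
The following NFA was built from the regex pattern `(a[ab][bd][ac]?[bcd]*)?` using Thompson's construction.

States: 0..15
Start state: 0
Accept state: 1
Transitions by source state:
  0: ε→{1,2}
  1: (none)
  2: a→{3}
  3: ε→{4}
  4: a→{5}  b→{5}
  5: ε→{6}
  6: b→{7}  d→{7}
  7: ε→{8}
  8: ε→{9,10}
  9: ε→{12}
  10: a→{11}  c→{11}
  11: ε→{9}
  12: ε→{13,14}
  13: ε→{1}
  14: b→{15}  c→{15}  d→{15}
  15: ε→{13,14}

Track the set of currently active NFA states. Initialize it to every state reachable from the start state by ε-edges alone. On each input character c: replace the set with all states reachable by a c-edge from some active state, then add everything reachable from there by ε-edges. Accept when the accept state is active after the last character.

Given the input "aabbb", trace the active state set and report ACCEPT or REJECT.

start: ε-closure({0}) = {0,1,2}
'a' @ 1: {3,4}
'a' @ 2: {5,6}
'b' @ 3: {1,7,8,9,10,12,13,14}  ✓accept
'b' @ 4: {1,13,14,15}  ✓accept
'b' @ 5: {1,13,14,15}  ✓accept
end set {1,13,14,15} — state 1 in

Answer: ACCEPT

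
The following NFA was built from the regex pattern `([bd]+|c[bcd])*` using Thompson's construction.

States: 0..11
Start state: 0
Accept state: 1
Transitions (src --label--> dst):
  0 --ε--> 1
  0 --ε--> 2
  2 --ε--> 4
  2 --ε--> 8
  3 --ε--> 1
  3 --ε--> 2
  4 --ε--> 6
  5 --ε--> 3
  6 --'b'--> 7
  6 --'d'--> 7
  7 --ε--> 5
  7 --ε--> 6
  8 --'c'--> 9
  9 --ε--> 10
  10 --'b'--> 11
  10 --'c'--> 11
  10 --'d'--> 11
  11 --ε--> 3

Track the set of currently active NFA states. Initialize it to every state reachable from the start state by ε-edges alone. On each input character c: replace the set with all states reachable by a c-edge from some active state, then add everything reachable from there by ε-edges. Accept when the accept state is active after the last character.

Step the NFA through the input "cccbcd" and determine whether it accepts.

Answer: ACCEPT

Steps:
S₀ = ε-closure({0}) = {0,1,2,4,6,8}
'c' @ 1: {9,10}
'c' @ 2: {1,2,3,4,6,8,11}  ✓accept
'c' @ 3: {9,10}
'b' @ 4: {1,2,3,4,6,8,11}  ✓accept
'c' @ 5: {9,10}
'd' @ 6: {1,2,3,4,6,8,11}  ✓accept
end set {1,2,3,4,6,8,11} — state 1 in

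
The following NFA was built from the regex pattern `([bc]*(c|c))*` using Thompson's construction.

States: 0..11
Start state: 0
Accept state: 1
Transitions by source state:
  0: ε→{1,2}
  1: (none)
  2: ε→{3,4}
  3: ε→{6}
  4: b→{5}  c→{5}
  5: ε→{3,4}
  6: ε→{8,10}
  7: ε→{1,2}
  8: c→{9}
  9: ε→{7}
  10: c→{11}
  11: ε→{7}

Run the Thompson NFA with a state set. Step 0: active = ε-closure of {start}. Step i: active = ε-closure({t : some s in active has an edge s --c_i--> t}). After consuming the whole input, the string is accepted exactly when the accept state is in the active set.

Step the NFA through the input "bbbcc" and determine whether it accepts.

Answer: ACCEPT

Trace:
initial (ε-close {0}): {0,1,2,3,4,6,8,10}
'b' @ 1: {3,4,5,6,8,10}
'b' @ 2: {3,4,5,6,8,10}
'b' @ 3: {3,4,5,6,8,10}
'c' @ 4: {1,2,3,4,5,6,7,8,9,10,11}  [accepting]
'c' @ 5: {1,2,3,4,5,6,7,8,9,10,11}  [accepting]
end set {1,2,3,4,5,6,7,8,9,10,11} — state 1 in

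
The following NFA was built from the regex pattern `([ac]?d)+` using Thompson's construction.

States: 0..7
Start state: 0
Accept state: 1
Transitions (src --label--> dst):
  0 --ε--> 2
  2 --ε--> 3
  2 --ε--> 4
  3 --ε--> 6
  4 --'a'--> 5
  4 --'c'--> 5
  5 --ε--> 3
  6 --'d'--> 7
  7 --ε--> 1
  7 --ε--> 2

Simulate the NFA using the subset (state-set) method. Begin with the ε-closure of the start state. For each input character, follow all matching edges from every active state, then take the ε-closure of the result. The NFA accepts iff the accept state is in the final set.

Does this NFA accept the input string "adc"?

Answer: REJECT

Steps:
initial (ε-close {0}): {0,2,3,4,6}
'a' @ 1: {3,5,6}
'd' @ 2: {1,2,3,4,6,7}  (accept∈set)
'c' @ 3: {3,5,6}
after full input: {3,5,6}  (accept=1 not in)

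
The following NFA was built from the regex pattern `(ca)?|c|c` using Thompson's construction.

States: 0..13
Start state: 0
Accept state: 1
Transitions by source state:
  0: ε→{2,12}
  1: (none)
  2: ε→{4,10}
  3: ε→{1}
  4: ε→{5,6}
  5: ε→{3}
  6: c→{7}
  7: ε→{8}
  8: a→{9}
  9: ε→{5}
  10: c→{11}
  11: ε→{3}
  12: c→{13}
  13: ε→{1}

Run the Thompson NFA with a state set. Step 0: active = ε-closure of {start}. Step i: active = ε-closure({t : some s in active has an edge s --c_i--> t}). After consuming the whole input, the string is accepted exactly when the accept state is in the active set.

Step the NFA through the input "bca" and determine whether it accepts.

Answer: REJECT

Steps:
initial (ε-close {0}): {0,1,2,3,4,5,6,10,12}
'b' @ 1: {}  — state set empty
rest 'ca' ignored (set empty)
final: {}; accept 1 not in set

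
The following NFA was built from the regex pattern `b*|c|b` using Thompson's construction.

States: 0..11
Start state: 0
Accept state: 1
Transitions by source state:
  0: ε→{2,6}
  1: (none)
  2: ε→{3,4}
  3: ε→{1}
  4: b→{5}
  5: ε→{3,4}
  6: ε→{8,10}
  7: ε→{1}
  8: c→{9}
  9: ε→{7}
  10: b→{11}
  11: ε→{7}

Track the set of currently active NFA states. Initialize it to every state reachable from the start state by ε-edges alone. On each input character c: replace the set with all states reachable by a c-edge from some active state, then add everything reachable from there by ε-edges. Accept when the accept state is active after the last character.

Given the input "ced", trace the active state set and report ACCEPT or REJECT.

S₀ = ε-closure({0}) = {0,1,2,3,4,6,8,10}
'c' @ 1: {1,7,9}  [accepting]
'e' @ 2: {}  — no active states
rest 'd' ignored (set empty)
end set {} — state 1 not in

Answer: REJECT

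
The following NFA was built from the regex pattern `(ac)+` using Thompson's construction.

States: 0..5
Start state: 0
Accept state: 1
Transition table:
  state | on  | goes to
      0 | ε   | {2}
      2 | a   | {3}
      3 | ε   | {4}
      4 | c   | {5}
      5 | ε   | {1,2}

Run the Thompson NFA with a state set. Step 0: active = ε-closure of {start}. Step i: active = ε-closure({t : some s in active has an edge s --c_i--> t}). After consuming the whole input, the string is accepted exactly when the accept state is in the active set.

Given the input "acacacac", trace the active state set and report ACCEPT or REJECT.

start: ε-closure({0}) = {0,2}
'a' @ 1: {3,4}
'c' @ 2: {1,2,5}  (accept∈set)
'a' @ 3: {3,4}
'c' @ 4: {1,2,5}  (accept∈set)
'a' @ 5: {3,4}
'c' @ 6: {1,2,5}  (accept∈set)
'a' @ 7: {3,4}
'c' @ 8: {1,2,5}  (accept∈set)
after full input: {1,2,5}  (accept=1 in)

Answer: ACCEPT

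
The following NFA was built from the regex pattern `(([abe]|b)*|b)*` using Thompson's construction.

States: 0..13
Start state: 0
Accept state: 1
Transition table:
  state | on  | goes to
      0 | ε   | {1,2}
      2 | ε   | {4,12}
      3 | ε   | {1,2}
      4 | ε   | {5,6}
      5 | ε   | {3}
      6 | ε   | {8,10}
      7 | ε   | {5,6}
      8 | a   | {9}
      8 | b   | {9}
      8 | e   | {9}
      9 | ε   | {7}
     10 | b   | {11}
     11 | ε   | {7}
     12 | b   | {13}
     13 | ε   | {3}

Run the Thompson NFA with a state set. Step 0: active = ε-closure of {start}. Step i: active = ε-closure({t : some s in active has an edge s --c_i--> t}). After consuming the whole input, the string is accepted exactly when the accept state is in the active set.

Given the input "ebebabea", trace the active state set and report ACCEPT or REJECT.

S₀ = ε-closure({0}) = {0,1,2,3,4,5,6,8,10,12}
'e' @ 1: {1,2,3,4,5,6,7,8,9,10,12}  [accepting]
'b' @ 2: {1,2,3,4,5,6,7,8,9,10,11,12,13}  [accepting]
'e' @ 3: {1,2,3,4,5,6,7,8,9,10,12}  [accepting]
'b' @ 4: {1,2,3,4,5,6,7,8,9,10,11,12,13}  [accepting]
'a' @ 5: {1,2,3,4,5,6,7,8,9,10,12}  [accepting]
'b' @ 6: {1,2,3,4,5,6,7,8,9,10,11,12,13}  [accepting]
'e' @ 7: {1,2,3,4,5,6,7,8,9,10,12}  [accepting]
'a' @ 8: {1,2,3,4,5,6,7,8,9,10,12}  [accepting]
final: {1,2,3,4,5,6,7,8,9,10,12}; accept 1 in set

Answer: ACCEPT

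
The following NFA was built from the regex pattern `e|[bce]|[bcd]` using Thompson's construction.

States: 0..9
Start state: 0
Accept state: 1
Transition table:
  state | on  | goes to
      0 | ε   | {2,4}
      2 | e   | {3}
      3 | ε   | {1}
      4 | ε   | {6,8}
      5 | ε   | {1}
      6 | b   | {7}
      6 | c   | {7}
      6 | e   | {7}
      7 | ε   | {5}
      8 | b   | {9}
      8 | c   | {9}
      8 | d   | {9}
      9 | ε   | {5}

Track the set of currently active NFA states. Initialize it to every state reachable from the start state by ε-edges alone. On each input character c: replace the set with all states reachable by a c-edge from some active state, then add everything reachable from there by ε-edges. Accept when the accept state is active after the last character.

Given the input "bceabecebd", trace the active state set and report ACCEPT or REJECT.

initial (ε-close {0}): {0,2,4,6,8}
'b' @ 1: {1,5,7,9}  (accept∈set)
'c' @ 2: {}  — dead — no transitions
rest 'eabecebd' ignored (set empty)
final: {}; accept 1 not in set

Answer: REJECT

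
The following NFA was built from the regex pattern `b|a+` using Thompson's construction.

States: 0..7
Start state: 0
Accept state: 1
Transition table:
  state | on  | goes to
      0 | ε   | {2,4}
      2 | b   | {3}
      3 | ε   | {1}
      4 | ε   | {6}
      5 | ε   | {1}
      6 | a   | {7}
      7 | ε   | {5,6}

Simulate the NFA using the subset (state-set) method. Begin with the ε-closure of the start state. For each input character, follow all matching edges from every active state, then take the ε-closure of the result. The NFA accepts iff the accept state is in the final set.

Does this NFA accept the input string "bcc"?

Answer: REJECT

Steps:
initial (ε-close {0}): {0,2,4,6}
'b' @ 1: {1,3}  ✓accept
'c' @ 2: {}  — state set empty
rest 'c' ignored (set empty)
end set {} — state 1 not in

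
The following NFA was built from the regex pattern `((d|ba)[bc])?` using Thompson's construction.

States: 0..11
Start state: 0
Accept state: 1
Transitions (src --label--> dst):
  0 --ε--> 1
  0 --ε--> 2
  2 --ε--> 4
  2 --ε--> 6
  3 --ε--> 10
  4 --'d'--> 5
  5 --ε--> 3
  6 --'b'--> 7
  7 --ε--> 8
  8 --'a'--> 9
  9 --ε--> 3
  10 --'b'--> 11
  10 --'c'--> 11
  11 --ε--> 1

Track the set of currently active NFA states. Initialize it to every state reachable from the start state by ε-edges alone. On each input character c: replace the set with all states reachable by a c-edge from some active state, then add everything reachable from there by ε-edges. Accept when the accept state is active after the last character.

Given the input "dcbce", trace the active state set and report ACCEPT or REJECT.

initial (ε-close {0}): {0,1,2,4,6}
'd' @ 1: {3,5,10}
'c' @ 2: {1,11}  [accepting]
'b' @ 3: {}  — dead — no transitions
rest 'ce' ignored (set empty)
final: {}; accept 1 not in set

Answer: REJECT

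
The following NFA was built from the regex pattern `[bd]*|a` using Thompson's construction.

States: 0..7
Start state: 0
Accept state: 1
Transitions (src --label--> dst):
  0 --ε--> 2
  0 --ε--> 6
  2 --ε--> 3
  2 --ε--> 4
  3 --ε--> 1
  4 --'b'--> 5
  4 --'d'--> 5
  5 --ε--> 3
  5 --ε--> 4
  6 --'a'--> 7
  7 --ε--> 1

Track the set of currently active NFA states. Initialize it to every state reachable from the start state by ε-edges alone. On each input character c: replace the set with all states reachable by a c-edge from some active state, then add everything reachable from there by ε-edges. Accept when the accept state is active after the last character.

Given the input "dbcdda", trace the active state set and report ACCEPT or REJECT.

start: ε-closure({0}) = {0,1,2,3,4,6}
'd' @ 1: {1,3,4,5}  [accepting]
'b' @ 2: {1,3,4,5}  [accepting]
'c' @ 3: {}  — dead — no transitions
rest 'dda' ignored (set empty)
final: {}; accept 1 not in set

Answer: REJECT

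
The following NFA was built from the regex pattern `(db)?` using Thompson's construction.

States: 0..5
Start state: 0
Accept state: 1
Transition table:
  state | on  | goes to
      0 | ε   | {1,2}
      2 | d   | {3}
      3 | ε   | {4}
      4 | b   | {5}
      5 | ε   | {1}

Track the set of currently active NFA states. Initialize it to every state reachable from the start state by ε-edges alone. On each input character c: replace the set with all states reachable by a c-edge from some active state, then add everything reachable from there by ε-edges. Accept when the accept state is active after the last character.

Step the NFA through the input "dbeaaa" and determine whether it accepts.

start: ε-closure({0}) = {0,1,2}
'd' @ 1: {3,4}
'b' @ 2: {1,5}  [accepting]
'e' @ 3: {}  — no active states
rest 'aaa' ignored (set empty)
final: {}; accept 1 not in set

Answer: REJECT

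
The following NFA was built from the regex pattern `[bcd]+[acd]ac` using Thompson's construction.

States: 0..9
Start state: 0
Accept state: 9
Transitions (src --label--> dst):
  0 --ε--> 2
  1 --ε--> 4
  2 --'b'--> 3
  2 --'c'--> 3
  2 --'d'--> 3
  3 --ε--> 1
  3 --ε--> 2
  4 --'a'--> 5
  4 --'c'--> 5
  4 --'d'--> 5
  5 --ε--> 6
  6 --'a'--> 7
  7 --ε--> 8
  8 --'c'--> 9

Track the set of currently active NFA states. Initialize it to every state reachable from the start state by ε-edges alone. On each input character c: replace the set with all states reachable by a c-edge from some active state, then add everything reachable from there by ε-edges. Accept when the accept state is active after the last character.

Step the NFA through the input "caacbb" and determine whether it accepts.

start: ε-closure({0}) = {0,2}
'c' @ 1: {1,2,3,4}
'a' @ 2: {5,6}
'a' @ 3: {7,8}
'c' @ 4: {9}  [accepting]
'b' @ 5: {}  — dead — no transitions
rest 'b' ignored (set empty)
end set {} — state 9 not in

Answer: REJECT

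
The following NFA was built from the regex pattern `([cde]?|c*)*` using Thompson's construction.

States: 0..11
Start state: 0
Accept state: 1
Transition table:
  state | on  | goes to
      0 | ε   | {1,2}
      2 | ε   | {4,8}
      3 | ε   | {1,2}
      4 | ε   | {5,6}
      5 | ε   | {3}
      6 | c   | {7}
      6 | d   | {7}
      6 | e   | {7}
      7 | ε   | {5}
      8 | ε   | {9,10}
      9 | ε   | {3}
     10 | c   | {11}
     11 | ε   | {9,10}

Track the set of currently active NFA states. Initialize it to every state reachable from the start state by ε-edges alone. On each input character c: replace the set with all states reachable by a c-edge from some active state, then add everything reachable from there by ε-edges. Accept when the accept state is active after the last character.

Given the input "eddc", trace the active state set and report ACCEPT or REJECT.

Answer: ACCEPT

Trace:
S₀ = ε-closure({0}) = {0,1,2,3,4,5,6,8,9,10}
'e' @ 1: {1,2,3,4,5,6,7,8,9,10}  [accepting]
'd' @ 2: {1,2,3,4,5,6,7,8,9,10}  [accepting]
'd' @ 3: {1,2,3,4,5,6,7,8,9,10}  [accepting]
'c' @ 4: {1,2,3,4,5,6,7,8,9,10,11}  [accepting]
final: {1,2,3,4,5,6,7,8,9,10,11}; accept 1 in set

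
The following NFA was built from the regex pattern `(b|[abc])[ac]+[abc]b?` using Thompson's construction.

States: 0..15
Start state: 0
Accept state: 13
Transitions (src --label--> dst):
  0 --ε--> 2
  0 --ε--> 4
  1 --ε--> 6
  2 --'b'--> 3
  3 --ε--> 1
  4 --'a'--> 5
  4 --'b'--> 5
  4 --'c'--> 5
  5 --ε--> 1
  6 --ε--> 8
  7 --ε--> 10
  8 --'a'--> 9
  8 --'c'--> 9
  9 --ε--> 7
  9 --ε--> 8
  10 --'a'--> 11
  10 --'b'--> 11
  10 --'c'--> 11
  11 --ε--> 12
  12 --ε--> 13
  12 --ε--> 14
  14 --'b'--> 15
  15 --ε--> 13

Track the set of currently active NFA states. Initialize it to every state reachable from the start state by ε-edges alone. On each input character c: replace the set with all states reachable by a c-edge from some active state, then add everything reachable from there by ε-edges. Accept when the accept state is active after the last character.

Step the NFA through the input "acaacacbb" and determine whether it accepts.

start: ε-closure({0}) = {0,2,4}
'a' @ 1: {1,5,6,8}
'c' @ 2: {7,8,9,10}
'a' @ 3: {7,8,9,10,11,12,13,14}  (accept∈set)
'a' @ 4: {7,8,9,10,11,12,13,14}  (accept∈set)
'c' @ 5: {7,8,9,10,11,12,13,14}  (accept∈set)
'a' @ 6: {7,8,9,10,11,12,13,14}  (accept∈set)
'c' @ 7: {7,8,9,10,11,12,13,14}  (accept∈set)
'b' @ 8: {11,12,13,14,15}  (accept∈set)
'b' @ 9: {13,15}  (accept∈set)
final: {13,15}; accept 13 in set

Answer: ACCEPT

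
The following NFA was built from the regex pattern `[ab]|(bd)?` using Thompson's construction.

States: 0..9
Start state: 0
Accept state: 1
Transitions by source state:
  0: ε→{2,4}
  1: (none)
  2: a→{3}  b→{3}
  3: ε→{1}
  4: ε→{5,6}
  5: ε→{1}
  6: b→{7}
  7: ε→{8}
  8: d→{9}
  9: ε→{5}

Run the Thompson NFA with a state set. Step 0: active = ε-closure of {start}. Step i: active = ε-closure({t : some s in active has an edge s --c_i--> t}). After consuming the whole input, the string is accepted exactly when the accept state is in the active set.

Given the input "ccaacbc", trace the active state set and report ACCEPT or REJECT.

Answer: REJECT

Trace:
S₀ = ε-closure({0}) = {0,1,2,4,5,6}
'c' @ 1: {}  — dead — no transitions
rest 'caacbc' ignored (set empty)
final: {}; accept 1 not in set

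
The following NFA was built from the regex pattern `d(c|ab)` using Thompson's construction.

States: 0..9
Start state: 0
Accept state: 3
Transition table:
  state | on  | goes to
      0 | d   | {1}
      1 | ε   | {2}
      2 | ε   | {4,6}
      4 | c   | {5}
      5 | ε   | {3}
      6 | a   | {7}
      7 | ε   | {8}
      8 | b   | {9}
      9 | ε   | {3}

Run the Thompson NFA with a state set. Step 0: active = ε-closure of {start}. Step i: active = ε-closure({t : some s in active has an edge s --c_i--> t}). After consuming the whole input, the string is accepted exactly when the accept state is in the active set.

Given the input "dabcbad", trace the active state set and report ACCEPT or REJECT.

start: ε-closure({0}) = {0}
'd' @ 1: {1,2,4,6}
'a' @ 2: {7,8}
'b' @ 3: {3,9}  (accept∈set)
'c' @ 4: {}  — state set empty
rest 'bad' ignored (set empty)
end set {} — state 3 not in

Answer: REJECT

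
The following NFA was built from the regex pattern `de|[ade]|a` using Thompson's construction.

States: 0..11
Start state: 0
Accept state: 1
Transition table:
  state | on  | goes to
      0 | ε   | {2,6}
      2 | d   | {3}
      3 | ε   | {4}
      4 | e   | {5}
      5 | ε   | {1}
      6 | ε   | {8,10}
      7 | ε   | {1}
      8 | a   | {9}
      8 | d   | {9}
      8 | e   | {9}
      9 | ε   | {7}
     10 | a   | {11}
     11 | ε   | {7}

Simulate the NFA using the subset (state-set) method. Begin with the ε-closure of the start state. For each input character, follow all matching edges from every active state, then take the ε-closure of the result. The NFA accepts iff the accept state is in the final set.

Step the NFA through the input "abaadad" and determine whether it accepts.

Answer: REJECT

Steps:
start: ε-closure({0}) = {0,2,6,8,10}
'a' @ 1: {1,7,9,11}  [accepting]
'b' @ 2: {}  — dead — no transitions
rest 'aadad' ignored (set empty)
end set {} — state 1 not in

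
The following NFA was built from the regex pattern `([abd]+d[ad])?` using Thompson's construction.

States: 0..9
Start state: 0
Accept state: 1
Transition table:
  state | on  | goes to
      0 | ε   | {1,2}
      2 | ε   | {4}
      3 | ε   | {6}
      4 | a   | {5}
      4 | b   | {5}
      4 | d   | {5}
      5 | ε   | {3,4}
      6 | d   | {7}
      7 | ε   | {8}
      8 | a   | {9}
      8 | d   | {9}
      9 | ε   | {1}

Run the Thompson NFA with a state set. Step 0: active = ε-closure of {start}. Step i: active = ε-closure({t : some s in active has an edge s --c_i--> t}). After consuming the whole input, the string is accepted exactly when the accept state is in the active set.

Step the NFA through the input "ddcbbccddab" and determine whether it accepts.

Answer: REJECT

Trace:
start: ε-closure({0}) = {0,1,2,4}
'd' @ 1: {3,4,5,6}
'd' @ 2: {3,4,5,6,7,8}
'c' @ 3: {}  — state set empty
rest 'bbccddab' ignored (set empty)
final: {}; accept 1 not in set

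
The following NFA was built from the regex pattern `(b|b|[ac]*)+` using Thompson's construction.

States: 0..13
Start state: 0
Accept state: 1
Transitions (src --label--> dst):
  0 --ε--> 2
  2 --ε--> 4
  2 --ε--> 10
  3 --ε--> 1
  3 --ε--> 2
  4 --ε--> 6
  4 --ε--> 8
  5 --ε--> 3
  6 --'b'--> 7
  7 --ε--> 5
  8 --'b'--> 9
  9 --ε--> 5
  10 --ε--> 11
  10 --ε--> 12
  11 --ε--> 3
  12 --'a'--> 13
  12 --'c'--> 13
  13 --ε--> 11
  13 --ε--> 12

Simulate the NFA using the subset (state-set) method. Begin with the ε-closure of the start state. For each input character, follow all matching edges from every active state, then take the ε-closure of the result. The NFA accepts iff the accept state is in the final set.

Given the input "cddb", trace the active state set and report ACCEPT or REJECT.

start: ε-closure({0}) = {0,1,2,3,4,6,8,10,11,12}
'c' @ 1: {1,2,3,4,6,8,10,11,12,13}  ✓accept
'd' @ 2: {}  — no active states
rest 'db' ignored (set empty)
final: {}; accept 1 not in set

Answer: REJECT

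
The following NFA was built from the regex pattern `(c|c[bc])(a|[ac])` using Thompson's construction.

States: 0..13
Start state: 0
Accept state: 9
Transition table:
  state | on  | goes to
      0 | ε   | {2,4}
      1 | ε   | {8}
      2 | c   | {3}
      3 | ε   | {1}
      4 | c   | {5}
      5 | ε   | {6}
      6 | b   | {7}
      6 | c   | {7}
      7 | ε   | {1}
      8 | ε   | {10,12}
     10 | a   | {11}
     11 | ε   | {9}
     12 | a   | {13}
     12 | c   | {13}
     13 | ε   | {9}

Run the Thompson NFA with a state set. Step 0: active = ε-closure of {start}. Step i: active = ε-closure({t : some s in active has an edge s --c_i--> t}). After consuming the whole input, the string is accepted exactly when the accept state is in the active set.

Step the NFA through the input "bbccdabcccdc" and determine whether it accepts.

S₀ = ε-closure({0}) = {0,2,4}
'b' @ 1: {}  — state set empty
rest 'bccdabcccdc' ignored (set empty)
after full input: {}  (accept=9 not in)

Answer: REJECT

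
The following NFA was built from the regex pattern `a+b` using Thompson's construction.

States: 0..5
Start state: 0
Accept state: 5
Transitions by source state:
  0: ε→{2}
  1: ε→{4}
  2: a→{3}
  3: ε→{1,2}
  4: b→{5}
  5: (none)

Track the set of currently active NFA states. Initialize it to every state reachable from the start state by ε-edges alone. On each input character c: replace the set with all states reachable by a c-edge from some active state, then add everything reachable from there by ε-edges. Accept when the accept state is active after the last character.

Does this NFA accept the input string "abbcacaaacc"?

start: ε-closure({0}) = {0,2}
'a' @ 1: {1,2,3,4}
'b' @ 2: {5}  [accepting]
'b' @ 3: {}  — no active states
rest 'cacaaacc' ignored (set empty)
after full input: {}  (accept=5 not in)

Answer: REJECT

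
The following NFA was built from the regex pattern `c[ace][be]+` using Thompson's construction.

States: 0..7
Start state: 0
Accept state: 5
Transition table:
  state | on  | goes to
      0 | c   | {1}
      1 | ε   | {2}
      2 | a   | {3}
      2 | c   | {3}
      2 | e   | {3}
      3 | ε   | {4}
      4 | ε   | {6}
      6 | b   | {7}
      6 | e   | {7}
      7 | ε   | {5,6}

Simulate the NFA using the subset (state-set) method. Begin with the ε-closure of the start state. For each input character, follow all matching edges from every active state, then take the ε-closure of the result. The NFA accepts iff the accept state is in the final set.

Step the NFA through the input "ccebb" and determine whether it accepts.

start: ε-closure({0}) = {0}
'c' @ 1: {1,2}
'c' @ 2: {3,4,6}
'e' @ 3: {5,6,7}  [accepting]
'b' @ 4: {5,6,7}  [accepting]
'b' @ 5: {5,6,7}  [accepting]
after full input: {5,6,7}  (accept=5 in)

Answer: ACCEPT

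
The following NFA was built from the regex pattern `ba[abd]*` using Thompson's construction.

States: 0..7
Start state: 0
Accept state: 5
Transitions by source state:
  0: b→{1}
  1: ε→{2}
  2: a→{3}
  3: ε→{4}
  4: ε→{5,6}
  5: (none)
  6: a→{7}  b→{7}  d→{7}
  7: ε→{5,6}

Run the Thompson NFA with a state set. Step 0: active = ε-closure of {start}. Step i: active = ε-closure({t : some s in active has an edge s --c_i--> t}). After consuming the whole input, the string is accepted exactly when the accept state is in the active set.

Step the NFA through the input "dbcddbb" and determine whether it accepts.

Answer: REJECT

Trace:
initial (ε-close {0}): {0}
'd' @ 1: {}  — no active states
rest 'bcddbb' ignored (set empty)
final: {}; accept 5 not in set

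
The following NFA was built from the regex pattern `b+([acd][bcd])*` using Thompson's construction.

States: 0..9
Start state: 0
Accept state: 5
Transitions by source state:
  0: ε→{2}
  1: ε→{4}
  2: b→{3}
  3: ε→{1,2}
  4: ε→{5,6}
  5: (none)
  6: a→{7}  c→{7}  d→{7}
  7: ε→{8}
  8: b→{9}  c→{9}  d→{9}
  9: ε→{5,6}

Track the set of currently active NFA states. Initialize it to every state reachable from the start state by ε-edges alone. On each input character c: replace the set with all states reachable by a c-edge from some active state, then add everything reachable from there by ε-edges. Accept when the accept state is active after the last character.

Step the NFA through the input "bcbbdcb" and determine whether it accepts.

initial (ε-close {0}): {0,2}
'b' @ 1: {1,2,3,4,5,6}  (accept∈set)
'c' @ 2: {7,8}
'b' @ 3: {5,6,9}  (accept∈set)
'b' @ 4: {}  — no active states
rest 'dcb' ignored (set empty)
final: {}; accept 5 not in set

Answer: REJECT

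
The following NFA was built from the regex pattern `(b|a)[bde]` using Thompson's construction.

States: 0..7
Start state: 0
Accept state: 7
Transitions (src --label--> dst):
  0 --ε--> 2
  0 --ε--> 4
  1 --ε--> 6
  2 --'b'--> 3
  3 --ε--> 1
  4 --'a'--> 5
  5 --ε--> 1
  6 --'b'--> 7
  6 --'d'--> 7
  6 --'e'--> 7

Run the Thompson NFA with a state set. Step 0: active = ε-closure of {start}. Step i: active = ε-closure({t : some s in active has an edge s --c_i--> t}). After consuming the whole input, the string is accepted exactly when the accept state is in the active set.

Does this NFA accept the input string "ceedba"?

S₀ = ε-closure({0}) = {0,2,4}
'c' @ 1: {}  — dead — no transitions
rest 'eedba' ignored (set empty)
final: {}; accept 7 not in set

Answer: REJECT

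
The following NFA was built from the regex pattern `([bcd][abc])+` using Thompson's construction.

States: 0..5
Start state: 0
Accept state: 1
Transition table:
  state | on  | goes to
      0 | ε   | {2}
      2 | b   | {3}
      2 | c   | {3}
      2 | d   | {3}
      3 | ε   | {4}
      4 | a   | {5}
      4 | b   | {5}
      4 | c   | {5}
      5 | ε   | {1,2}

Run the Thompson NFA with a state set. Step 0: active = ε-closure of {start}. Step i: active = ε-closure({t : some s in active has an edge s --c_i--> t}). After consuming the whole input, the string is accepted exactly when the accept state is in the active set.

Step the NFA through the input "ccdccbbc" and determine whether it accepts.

Answer: ACCEPT

Steps:
S₀ = ε-closure({0}) = {0,2}
'c' @ 1: {3,4}
'c' @ 2: {1,2,5}  [accepting]
'd' @ 3: {3,4}
'c' @ 4: {1,2,5}  [accepting]
'c' @ 5: {3,4}
'b' @ 6: {1,2,5}  [accepting]
'b' @ 7: {3,4}
'c' @ 8: {1,2,5}  [accepting]
end set {1,2,5} — state 1 in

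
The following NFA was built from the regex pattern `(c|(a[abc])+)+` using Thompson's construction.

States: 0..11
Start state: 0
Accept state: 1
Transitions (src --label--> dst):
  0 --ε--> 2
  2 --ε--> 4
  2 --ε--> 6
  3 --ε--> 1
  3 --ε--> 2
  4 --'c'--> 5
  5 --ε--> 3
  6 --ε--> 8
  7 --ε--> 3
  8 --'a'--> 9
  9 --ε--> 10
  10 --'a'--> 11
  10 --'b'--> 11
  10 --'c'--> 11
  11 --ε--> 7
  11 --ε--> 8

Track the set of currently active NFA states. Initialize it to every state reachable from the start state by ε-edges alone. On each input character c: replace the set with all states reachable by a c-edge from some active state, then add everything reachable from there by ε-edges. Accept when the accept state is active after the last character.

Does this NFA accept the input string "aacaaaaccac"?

initial (ε-close {0}): {0,2,4,6,8}
'a' @ 1: {9,10}
'a' @ 2: {1,2,3,4,6,7,8,11}  [accepting]
'c' @ 3: {1,2,3,4,5,6,8}  [accepting]
'a' @ 4: {9,10}
'a' @ 5: {1,2,3,4,6,7,8,11}  [accepting]
'a' @ 6: {9,10}
'a' @ 7: {1,2,3,4,6,7,8,11}  [accepting]
'c' @ 8: {1,2,3,4,5,6,8}  [accepting]
'c' @ 9: {1,2,3,4,5,6,8}  [accepting]
'a' @ 10: {9,10}
'c' @ 11: {1,2,3,4,6,7,8,11}  [accepting]
after full input: {1,2,3,4,6,7,8,11}  (accept=1 in)

Answer: ACCEPT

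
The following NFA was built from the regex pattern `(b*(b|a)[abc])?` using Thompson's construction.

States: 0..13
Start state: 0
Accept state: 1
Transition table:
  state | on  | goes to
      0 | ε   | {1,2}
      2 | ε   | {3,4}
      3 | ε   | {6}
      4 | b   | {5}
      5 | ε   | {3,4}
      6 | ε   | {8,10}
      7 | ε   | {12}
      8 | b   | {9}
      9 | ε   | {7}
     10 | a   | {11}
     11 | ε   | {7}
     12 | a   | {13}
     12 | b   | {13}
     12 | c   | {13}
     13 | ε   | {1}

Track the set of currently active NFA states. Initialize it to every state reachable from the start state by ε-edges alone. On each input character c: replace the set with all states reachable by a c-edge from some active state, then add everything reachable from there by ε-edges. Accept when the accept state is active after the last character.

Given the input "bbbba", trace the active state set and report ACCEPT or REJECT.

S₀ = ε-closure({0}) = {0,1,2,3,4,6,8,10}
'b' @ 1: {3,4,5,6,7,8,9,10,12}
'b' @ 2: {1,3,4,5,6,7,8,9,10,12,13}  ✓accept
'b' @ 3: {1,3,4,5,6,7,8,9,10,12,13}  ✓accept
'b' @ 4: {1,3,4,5,6,7,8,9,10,12,13}  ✓accept
'a' @ 5: {1,7,11,12,13}  ✓accept
final: {1,7,11,12,13}; accept 1 in set

Answer: ACCEPT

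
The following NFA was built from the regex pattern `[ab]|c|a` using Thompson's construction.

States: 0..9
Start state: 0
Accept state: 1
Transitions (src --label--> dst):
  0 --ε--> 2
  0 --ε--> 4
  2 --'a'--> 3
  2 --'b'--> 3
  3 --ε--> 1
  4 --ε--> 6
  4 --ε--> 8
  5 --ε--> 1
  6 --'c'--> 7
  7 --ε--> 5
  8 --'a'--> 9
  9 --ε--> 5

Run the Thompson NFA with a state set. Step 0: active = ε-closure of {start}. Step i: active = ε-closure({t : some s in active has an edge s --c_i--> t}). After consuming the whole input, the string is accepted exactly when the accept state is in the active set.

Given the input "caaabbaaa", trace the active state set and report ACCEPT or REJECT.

start: ε-closure({0}) = {0,2,4,6,8}
'c' @ 1: {1,5,7}  [accepting]
'a' @ 2: {}  — state set empty
rest 'aabbaaa' ignored (set empty)
end set {} — state 1 not in

Answer: REJECT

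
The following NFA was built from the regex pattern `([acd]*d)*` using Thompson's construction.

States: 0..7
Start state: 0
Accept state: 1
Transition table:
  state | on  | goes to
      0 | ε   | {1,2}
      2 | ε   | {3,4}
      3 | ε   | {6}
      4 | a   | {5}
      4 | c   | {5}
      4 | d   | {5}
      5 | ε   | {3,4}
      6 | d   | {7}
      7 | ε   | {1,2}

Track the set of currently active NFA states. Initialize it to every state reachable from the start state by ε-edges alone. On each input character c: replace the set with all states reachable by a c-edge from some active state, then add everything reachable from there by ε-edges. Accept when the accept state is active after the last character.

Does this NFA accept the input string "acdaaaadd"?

start: ε-closure({0}) = {0,1,2,3,4,6}
'a' @ 1: {3,4,5,6}
'c' @ 2: {3,4,5,6}
'd' @ 3: {1,2,3,4,5,6,7}  (accept∈set)
'a' @ 4: {3,4,5,6}
'a' @ 5: {3,4,5,6}
'a' @ 6: {3,4,5,6}
'a' @ 7: {3,4,5,6}
'd' @ 8: {1,2,3,4,5,6,7}  (accept∈set)
'd' @ 9: {1,2,3,4,5,6,7}  (accept∈set)
end set {1,2,3,4,5,6,7} — state 1 in

Answer: ACCEPT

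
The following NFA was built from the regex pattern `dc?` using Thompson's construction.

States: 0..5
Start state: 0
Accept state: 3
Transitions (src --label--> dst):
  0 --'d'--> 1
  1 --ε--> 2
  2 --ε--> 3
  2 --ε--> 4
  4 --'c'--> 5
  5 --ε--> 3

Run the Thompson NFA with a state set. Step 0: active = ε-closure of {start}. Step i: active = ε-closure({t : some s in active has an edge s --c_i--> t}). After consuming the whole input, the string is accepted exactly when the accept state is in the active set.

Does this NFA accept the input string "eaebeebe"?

start: ε-closure({0}) = {0}
'e' @ 1: {}  — no active states
rest 'aebeebe' ignored (set empty)
end set {} — state 3 not in

Answer: REJECT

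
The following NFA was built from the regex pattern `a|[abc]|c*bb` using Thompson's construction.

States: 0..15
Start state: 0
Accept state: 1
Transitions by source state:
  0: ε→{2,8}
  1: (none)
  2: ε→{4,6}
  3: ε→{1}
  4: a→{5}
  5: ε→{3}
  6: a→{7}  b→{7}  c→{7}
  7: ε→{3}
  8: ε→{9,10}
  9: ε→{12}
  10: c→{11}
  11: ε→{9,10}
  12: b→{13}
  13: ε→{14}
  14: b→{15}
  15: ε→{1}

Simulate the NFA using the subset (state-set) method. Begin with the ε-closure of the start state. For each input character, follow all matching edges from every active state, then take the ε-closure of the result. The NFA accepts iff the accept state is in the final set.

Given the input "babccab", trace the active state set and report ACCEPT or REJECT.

S₀ = ε-closure({0}) = {0,2,4,6,8,9,10,12}
'b' @ 1: {1,3,7,13,14}  ✓accept
'a' @ 2: {}  — no active states
rest 'bccab' ignored (set empty)
final: {}; accept 1 not in set

Answer: REJECT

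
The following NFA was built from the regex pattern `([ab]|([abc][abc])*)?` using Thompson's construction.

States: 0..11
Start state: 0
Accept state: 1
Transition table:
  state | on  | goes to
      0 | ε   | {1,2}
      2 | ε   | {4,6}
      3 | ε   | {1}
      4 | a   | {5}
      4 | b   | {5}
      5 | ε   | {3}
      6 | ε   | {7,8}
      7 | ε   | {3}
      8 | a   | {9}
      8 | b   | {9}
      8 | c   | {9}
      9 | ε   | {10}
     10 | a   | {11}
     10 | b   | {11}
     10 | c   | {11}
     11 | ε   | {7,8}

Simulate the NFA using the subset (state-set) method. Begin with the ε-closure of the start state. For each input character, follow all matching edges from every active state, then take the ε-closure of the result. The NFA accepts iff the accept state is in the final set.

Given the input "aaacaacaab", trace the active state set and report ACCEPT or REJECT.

Answer: ACCEPT

Trace:
start: ε-closure({0}) = {0,1,2,3,4,6,7,8}
'a' @ 1: {1,3,5,9,10}  [accepting]
'a' @ 2: {1,3,7,8,11}  [accepting]
'a' @ 3: {9,10}
'c' @ 4: {1,3,7,8,11}  [accepting]
'a' @ 5: {9,10}
'a' @ 6: {1,3,7,8,11}  [accepting]
'c' @ 7: {9,10}
'a' @ 8: {1,3,7,8,11}  [accepting]
'a' @ 9: {9,10}
'b' @ 10: {1,3,7,8,11}  [accepting]
end set {1,3,7,8,11} — state 1 in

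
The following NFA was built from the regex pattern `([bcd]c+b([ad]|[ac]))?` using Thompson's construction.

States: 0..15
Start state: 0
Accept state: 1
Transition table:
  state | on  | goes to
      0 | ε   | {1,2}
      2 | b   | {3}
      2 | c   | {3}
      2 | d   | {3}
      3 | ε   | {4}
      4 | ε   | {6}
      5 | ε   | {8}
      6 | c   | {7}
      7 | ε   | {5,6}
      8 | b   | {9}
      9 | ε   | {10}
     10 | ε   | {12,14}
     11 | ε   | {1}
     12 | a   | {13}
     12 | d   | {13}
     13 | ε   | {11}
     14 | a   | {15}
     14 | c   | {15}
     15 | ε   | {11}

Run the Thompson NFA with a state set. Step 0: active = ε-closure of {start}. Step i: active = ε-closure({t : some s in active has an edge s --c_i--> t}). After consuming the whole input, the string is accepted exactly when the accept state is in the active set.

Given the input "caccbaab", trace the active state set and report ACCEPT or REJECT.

Answer: REJECT

Derivation:
S₀ = ε-closure({0}) = {0,1,2}
'c' @ 1: {3,4,6}
'a' @ 2: {}  — state set empty
rest 'ccbaab' ignored (set empty)
after full input: {}  (accept=1 not in)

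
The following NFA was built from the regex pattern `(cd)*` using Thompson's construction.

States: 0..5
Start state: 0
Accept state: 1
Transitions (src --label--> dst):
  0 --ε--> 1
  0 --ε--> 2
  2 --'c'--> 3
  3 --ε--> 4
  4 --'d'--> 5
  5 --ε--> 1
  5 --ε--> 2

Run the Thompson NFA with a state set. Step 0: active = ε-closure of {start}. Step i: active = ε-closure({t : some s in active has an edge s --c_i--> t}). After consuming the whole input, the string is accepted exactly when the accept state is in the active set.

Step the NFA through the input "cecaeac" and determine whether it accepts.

initial (ε-close {0}): {0,1,2}
'c' @ 1: {3,4}
'e' @ 2: {}  — dead — no transitions
rest 'caeac' ignored (set empty)
final: {}; accept 1 not in set

Answer: REJECT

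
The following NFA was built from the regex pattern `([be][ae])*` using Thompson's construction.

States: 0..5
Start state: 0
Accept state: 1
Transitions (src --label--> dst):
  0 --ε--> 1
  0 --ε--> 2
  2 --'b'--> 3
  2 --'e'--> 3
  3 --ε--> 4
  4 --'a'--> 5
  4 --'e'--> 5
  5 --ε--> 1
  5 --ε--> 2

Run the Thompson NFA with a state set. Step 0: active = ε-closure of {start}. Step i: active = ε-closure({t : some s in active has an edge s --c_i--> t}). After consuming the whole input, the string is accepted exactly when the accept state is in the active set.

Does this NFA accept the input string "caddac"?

Answer: REJECT

Derivation:
S₀ = ε-closure({0}) = {0,1,2}
'c' @ 1: {}  — state set empty
rest 'addac' ignored (set empty)
end set {} — state 1 not in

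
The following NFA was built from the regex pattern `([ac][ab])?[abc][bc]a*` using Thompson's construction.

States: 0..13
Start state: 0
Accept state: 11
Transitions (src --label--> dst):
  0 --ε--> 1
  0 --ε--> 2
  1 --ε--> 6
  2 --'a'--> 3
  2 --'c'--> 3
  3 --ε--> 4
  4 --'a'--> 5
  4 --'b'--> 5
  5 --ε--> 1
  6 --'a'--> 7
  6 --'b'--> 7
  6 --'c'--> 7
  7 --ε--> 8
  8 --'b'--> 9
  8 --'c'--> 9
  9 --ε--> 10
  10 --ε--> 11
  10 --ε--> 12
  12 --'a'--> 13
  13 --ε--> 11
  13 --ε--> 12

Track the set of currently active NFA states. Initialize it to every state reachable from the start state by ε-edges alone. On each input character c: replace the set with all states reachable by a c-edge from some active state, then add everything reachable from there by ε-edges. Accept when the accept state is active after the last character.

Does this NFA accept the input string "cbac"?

S₀ = ε-closure({0}) = {0,1,2,6}
'c' @ 1: {3,4,7,8}
'b' @ 2: {1,5,6,9,10,11,12}  ✓accept
'a' @ 3: {7,8,11,12,13}  ✓accept
'c' @ 4: {9,10,11,12}  ✓accept
final: {9,10,11,12}; accept 11 in set

Answer: ACCEPT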